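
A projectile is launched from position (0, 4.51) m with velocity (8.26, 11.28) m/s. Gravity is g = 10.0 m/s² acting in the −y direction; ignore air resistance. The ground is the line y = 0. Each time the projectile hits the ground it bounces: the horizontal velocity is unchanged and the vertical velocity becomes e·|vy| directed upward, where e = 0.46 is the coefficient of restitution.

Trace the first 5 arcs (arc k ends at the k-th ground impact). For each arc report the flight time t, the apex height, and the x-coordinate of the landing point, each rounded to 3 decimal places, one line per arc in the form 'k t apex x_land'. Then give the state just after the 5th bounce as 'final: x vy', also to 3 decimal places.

Arc 1: start y=4.510, vy=11.280 → t=2.603, apex=10.872, x_land=21.497, impact vy=-14.746
  bounce: vy ← 0.46·14.746 = 6.783
Arc 2: start y=0.000, vy=6.783 → t=1.357, apex=2.300, x_land=32.703, impact vy=-6.783
  bounce: vy ← 0.46·6.783 = 3.120
Arc 3: start y=0.000, vy=3.120 → t=0.624, apex=0.487, x_land=37.858, impact vy=-3.120
  bounce: vy ← 0.46·3.120 = 1.435
Arc 4: start y=0.000, vy=1.435 → t=0.287, apex=0.103, x_land=40.229, impact vy=-1.435
  bounce: vy ← 0.46·1.435 = 0.660
Arc 5: start y=0.000, vy=0.660 → t=0.132, apex=0.022, x_land=41.319, impact vy=-0.660
  bounce: vy ← 0.46·0.660 = 0.304

1 2.603 10.872 21.497
2 1.357 2.300 32.703
3 0.624 0.487 37.858
4 0.287 0.103 40.229
5 0.132 0.022 41.319
final: 41.319 0.304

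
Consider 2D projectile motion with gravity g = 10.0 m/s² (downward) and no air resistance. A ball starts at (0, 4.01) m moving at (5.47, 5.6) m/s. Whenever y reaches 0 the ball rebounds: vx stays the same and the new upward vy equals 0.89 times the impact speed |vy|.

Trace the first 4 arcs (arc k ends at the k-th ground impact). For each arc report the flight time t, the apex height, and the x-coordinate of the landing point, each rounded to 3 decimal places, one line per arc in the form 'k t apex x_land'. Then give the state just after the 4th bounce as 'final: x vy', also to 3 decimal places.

1 1.616 5.578 8.841
2 1.880 4.418 19.125
3 1.673 3.500 28.277
4 1.489 2.772 36.423
final: 36.423 6.627

Arc 1: start y=4.010, vy=5.600 → t=1.616, apex=5.578, x_land=8.841, impact vy=-10.562
  bounce: vy ← 0.89·10.562 = 9.400
Arc 2: start y=0.000, vy=9.400 → t=1.880, apex=4.418, x_land=19.125, impact vy=-9.400
  bounce: vy ← 0.89·9.400 = 8.366
Arc 3: start y=0.000, vy=8.366 → t=1.673, apex=3.500, x_land=28.277, impact vy=-8.366
  bounce: vy ← 0.89·8.366 = 7.446
Arc 4: start y=0.000, vy=7.446 → t=1.489, apex=2.772, x_land=36.423, impact vy=-7.446
  bounce: vy ← 0.89·7.446 = 6.627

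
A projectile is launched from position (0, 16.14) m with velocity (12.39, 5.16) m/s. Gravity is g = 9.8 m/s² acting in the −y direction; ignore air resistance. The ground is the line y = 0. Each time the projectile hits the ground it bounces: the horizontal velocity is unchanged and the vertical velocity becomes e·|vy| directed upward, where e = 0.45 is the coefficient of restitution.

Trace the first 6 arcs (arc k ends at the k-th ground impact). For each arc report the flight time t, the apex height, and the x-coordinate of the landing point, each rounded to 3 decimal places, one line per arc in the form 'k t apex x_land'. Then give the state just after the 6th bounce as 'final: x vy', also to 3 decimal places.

1 2.416 17.498 29.938
2 1.701 3.543 51.010
3 0.765 0.718 60.493
4 0.344 0.145 64.760
5 0.155 0.029 66.680
6 0.070 0.006 67.544
final: 67.544 0.154

Arc 1: start y=16.140, vy=5.160 → t=2.416, apex=17.498, x_land=29.938, impact vy=-18.519
  bounce: vy ← 0.45·18.519 = 8.334
Arc 2: start y=0.000, vy=8.334 → t=1.701, apex=3.543, x_land=51.010, impact vy=-8.334
  bounce: vy ← 0.45·8.334 = 3.750
Arc 3: start y=0.000, vy=3.750 → t=0.765, apex=0.718, x_land=60.493, impact vy=-3.750
  bounce: vy ← 0.45·3.750 = 1.688
Arc 4: start y=0.000, vy=1.688 → t=0.344, apex=0.145, x_land=64.760, impact vy=-1.688
  bounce: vy ← 0.45·1.688 = 0.759
Arc 5: start y=0.000, vy=0.759 → t=0.155, apex=0.029, x_land=66.680, impact vy=-0.759
  bounce: vy ← 0.45·0.759 = 0.342
Arc 6: start y=0.000, vy=0.342 → t=0.070, apex=0.006, x_land=67.544, impact vy=-0.342
  bounce: vy ← 0.45·0.342 = 0.154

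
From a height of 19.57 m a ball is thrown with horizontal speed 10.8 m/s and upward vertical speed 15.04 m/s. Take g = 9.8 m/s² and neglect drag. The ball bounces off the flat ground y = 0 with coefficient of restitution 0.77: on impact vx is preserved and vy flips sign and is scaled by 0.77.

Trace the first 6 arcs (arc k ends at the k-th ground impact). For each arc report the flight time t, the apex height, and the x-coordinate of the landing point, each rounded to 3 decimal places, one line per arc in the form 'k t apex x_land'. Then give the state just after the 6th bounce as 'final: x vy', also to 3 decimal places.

1 4.054 31.111 43.788
2 3.880 18.446 85.697
3 2.988 10.936 117.966
4 2.301 6.484 142.814
5 1.772 3.844 161.946
6 1.364 2.279 176.679
final: 176.679 5.147

Arc 1: start y=19.570, vy=15.040 → t=4.054, apex=31.111, x_land=43.788, impact vy=-24.694
  bounce: vy ← 0.77·24.694 = 19.014
Arc 2: start y=0.000, vy=19.014 → t=3.880, apex=18.446, x_land=85.697, impact vy=-19.014
  bounce: vy ← 0.77·19.014 = 14.641
Arc 3: start y=0.000, vy=14.641 → t=2.988, apex=10.936, x_land=117.966, impact vy=-14.641
  bounce: vy ← 0.77·14.641 = 11.273
Arc 4: start y=0.000, vy=11.273 → t=2.301, apex=6.484, x_land=142.814, impact vy=-11.273
  bounce: vy ← 0.77·11.273 = 8.681
Arc 5: start y=0.000, vy=8.681 → t=1.772, apex=3.844, x_land=161.946, impact vy=-8.681
  bounce: vy ← 0.77·8.681 = 6.684
Arc 6: start y=0.000, vy=6.684 → t=1.364, apex=2.279, x_land=176.679, impact vy=-6.684
  bounce: vy ← 0.77·6.684 = 5.147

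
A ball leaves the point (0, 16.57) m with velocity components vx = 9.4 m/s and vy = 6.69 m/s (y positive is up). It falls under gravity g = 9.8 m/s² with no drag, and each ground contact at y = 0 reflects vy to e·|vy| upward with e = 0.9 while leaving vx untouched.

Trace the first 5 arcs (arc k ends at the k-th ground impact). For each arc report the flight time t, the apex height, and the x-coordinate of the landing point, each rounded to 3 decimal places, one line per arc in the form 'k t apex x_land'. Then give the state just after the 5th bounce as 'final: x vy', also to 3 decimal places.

Arc 1: start y=16.570, vy=6.690 → t=2.644, apex=18.853, x_land=24.855, impact vy=-19.223
  bounce: vy ← 0.9·19.223 = 17.301
Arc 2: start y=0.000, vy=17.301 → t=3.531, apex=15.271, x_land=58.045, impact vy=-17.301
  bounce: vy ← 0.9·17.301 = 15.571
Arc 3: start y=0.000, vy=15.571 → t=3.178, apex=12.370, x_land=87.915, impact vy=-15.571
  bounce: vy ← 0.9·15.571 = 14.014
Arc 4: start y=0.000, vy=14.014 → t=2.860, apex=10.020, x_land=114.798, impact vy=-14.014
  bounce: vy ← 0.9·14.014 = 12.612
Arc 5: start y=0.000, vy=12.612 → t=2.574, apex=8.116, x_land=138.993, impact vy=-12.612
  bounce: vy ← 0.9·12.612 = 11.351

1 2.644 18.853 24.855
2 3.531 15.271 58.045
3 3.178 12.370 87.915
4 2.860 10.020 114.798
5 2.574 8.116 138.993
final: 138.993 11.351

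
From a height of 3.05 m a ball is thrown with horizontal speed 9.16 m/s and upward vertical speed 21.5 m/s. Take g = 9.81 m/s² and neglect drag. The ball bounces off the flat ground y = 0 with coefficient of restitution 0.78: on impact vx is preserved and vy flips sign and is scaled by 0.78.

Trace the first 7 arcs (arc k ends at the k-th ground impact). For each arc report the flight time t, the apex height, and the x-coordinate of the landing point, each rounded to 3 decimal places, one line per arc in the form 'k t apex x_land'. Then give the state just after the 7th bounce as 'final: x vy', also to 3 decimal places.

1 4.521 26.610 41.411
2 3.634 16.190 74.694
3 2.834 9.850 100.655
4 2.211 5.993 120.904
5 1.724 3.646 136.699
6 1.345 2.218 149.019
7 1.049 1.350 158.628
final: 158.628 4.014

Arc 1: start y=3.050, vy=21.500 → t=4.521, apex=26.610, x_land=41.411, impact vy=-22.849
  bounce: vy ← 0.78·22.849 = 17.822
Arc 2: start y=0.000, vy=17.822 → t=3.634, apex=16.190, x_land=74.694, impact vy=-17.822
  bounce: vy ← 0.78·17.822 = 13.902
Arc 3: start y=0.000, vy=13.902 → t=2.834, apex=9.850, x_land=100.655, impact vy=-13.902
  bounce: vy ← 0.78·13.902 = 10.843
Arc 4: start y=0.000, vy=10.843 → t=2.211, apex=5.993, x_land=120.904, impact vy=-10.843
  bounce: vy ← 0.78·10.843 = 8.458
Arc 5: start y=0.000, vy=8.458 → t=1.724, apex=3.646, x_land=136.699, impact vy=-8.458
  bounce: vy ← 0.78·8.458 = 6.597
Arc 6: start y=0.000, vy=6.597 → t=1.345, apex=2.218, x_land=149.019, impact vy=-6.597
  bounce: vy ← 0.78·6.597 = 5.146
Arc 7: start y=0.000, vy=5.146 → t=1.049, apex=1.350, x_land=158.628, impact vy=-5.146
  bounce: vy ← 0.78·5.146 = 4.014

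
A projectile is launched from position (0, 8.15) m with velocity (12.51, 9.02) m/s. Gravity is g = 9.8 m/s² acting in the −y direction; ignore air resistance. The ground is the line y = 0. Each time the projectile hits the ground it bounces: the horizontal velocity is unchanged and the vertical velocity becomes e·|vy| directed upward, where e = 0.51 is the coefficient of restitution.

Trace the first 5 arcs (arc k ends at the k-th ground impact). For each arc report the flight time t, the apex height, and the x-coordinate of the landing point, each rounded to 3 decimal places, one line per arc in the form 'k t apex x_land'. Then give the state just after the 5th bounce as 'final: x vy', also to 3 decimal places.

Arc 1: start y=8.150, vy=9.020 → t=2.505, apex=12.301, x_land=31.336, impact vy=-15.527
  bounce: vy ← 0.51·15.527 = 7.919
Arc 2: start y=0.000, vy=7.919 → t=1.616, apex=3.200, x_land=51.553, impact vy=-7.919
  bounce: vy ← 0.51·7.919 = 4.039
Arc 3: start y=0.000, vy=4.039 → t=0.824, apex=0.832, x_land=61.864, impact vy=-4.039
  bounce: vy ← 0.51·4.039 = 2.060
Arc 4: start y=0.000, vy=2.060 → t=0.420, apex=0.216, x_land=67.123, impact vy=-2.060
  bounce: vy ← 0.51·2.060 = 1.050
Arc 5: start y=0.000, vy=1.050 → t=0.214, apex=0.056, x_land=69.805, impact vy=-1.050
  bounce: vy ← 0.51·1.050 = 0.536

1 2.505 12.301 31.336
2 1.616 3.200 51.553
3 0.824 0.832 61.864
4 0.420 0.216 67.123
5 0.214 0.056 69.805
final: 69.805 0.536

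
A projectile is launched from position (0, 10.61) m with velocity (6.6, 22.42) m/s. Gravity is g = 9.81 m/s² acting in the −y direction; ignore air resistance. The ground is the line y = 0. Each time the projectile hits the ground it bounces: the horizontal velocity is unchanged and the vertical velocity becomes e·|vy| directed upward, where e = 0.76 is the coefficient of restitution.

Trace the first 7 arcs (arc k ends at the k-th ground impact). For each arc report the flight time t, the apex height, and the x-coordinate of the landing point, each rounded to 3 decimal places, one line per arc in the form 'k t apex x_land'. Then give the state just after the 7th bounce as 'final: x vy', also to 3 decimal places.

1 5.003 36.230 33.021
2 4.131 20.926 60.286
3 3.140 12.087 81.007
4 2.386 6.981 96.755
5 1.813 4.032 108.723
6 1.378 2.329 117.819
7 1.047 1.345 124.732
final: 124.732 3.905

Arc 1: start y=10.610, vy=22.420 → t=5.003, apex=36.230, x_land=33.021, impact vy=-26.661
  bounce: vy ← 0.76·26.661 = 20.263
Arc 2: start y=0.000, vy=20.263 → t=4.131, apex=20.926, x_land=60.286, impact vy=-20.263
  bounce: vy ← 0.76·20.263 = 15.400
Arc 3: start y=0.000, vy=15.400 → t=3.140, apex=12.087, x_land=81.007, impact vy=-15.400
  bounce: vy ← 0.76·15.400 = 11.704
Arc 4: start y=0.000, vy=11.704 → t=2.386, apex=6.981, x_land=96.755, impact vy=-11.704
  bounce: vy ← 0.76·11.704 = 8.895
Arc 5: start y=0.000, vy=8.895 → t=1.813, apex=4.032, x_land=108.723, impact vy=-8.895
  bounce: vy ← 0.76·8.895 = 6.760
Arc 6: start y=0.000, vy=6.760 → t=1.378, apex=2.329, x_land=117.819, impact vy=-6.760
  bounce: vy ← 0.76·6.760 = 5.138
Arc 7: start y=0.000, vy=5.138 → t=1.047, apex=1.345, x_land=124.732, impact vy=-5.138
  bounce: vy ← 0.76·5.138 = 3.905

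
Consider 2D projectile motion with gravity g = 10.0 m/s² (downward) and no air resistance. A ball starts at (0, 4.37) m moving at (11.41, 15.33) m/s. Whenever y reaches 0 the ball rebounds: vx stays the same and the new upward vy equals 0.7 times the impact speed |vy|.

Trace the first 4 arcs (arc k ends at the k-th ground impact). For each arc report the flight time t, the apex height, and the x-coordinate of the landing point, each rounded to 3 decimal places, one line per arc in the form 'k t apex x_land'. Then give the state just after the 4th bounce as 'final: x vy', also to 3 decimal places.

Arc 1: start y=4.370, vy=15.330 → t=3.329, apex=16.120, x_land=37.979, impact vy=-17.956
  bounce: vy ← 0.7·17.956 = 12.569
Arc 2: start y=0.000, vy=12.569 → t=2.514, apex=7.899, x_land=66.662, impact vy=-12.569
  bounce: vy ← 0.7·12.569 = 8.798
Arc 3: start y=0.000, vy=8.798 → t=1.760, apex=3.871, x_land=86.739, impact vy=-8.798
  bounce: vy ← 0.7·8.798 = 6.159
Arc 4: start y=0.000, vy=6.159 → t=1.232, apex=1.897, x_land=100.794, impact vy=-6.159
  bounce: vy ← 0.7·6.159 = 4.311

1 3.329 16.120 37.979
2 2.514 7.899 66.662
3 1.760 3.871 86.739
4 1.232 1.897 100.794
final: 100.794 4.311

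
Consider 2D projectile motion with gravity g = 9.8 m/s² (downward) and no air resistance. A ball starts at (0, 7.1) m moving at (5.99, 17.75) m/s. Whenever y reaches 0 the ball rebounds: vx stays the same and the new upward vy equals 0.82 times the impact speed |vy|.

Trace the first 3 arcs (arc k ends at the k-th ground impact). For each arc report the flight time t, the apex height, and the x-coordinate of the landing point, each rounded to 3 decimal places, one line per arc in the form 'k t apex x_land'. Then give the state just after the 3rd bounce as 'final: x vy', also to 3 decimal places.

1 3.986 23.175 23.876
2 3.567 15.583 45.240
3 2.925 10.478 62.758
final: 62.758 11.751

Arc 1: start y=7.100, vy=17.750 → t=3.986, apex=23.175, x_land=23.876, impact vy=-21.312
  bounce: vy ← 0.82·21.312 = 17.476
Arc 2: start y=0.000, vy=17.476 → t=3.567, apex=15.583, x_land=45.240, impact vy=-17.476
  bounce: vy ← 0.82·17.476 = 14.331
Arc 3: start y=0.000, vy=14.331 → t=2.925, apex=10.478, x_land=62.758, impact vy=-14.331
  bounce: vy ← 0.82·14.331 = 11.751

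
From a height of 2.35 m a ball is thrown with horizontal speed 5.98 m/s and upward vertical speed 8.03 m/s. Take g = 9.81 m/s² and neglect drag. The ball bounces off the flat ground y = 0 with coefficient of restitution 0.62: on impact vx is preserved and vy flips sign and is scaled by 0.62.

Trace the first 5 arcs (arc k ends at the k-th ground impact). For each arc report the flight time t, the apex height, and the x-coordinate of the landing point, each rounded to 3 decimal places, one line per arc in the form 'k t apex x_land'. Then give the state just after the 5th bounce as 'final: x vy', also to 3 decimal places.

1 1.891 5.636 11.305
2 1.329 2.167 19.254
3 0.824 0.833 24.183
4 0.511 0.320 27.238
5 0.317 0.123 29.133
final: 29.133 0.963

Arc 1: start y=2.350, vy=8.030 → t=1.891, apex=5.636, x_land=11.305, impact vy=-10.516
  bounce: vy ← 0.62·10.516 = 6.520
Arc 2: start y=0.000, vy=6.520 → t=1.329, apex=2.167, x_land=19.254, impact vy=-6.520
  bounce: vy ← 0.62·6.520 = 4.042
Arc 3: start y=0.000, vy=4.042 → t=0.824, apex=0.833, x_land=24.183, impact vy=-4.042
  bounce: vy ← 0.62·4.042 = 2.506
Arc 4: start y=0.000, vy=2.506 → t=0.511, apex=0.320, x_land=27.238, impact vy=-2.506
  bounce: vy ← 0.62·2.506 = 1.554
Arc 5: start y=0.000, vy=1.554 → t=0.317, apex=0.123, x_land=29.133, impact vy=-1.554
  bounce: vy ← 0.62·1.554 = 0.963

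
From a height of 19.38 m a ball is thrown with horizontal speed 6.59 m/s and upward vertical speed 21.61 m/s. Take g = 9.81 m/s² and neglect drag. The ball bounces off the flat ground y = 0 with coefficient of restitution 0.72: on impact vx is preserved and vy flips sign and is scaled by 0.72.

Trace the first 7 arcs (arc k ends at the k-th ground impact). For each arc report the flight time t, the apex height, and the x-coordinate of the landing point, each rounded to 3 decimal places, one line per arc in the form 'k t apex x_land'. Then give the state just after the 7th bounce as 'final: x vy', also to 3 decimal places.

1 5.170 43.182 34.070
2 4.273 22.385 62.226
3 3.076 11.605 82.499
4 2.215 6.016 97.096
5 1.595 3.119 107.605
6 1.148 1.617 115.172
7 0.827 0.838 120.620
final: 120.620 2.920

Arc 1: start y=19.380, vy=21.610 → t=5.170, apex=43.182, x_land=34.070, impact vy=-29.107
  bounce: vy ← 0.72·29.107 = 20.957
Arc 2: start y=0.000, vy=20.957 → t=4.273, apex=22.385, x_land=62.226, impact vy=-20.957
  bounce: vy ← 0.72·20.957 = 15.089
Arc 3: start y=0.000, vy=15.089 → t=3.076, apex=11.605, x_land=82.499, impact vy=-15.089
  bounce: vy ← 0.72·15.089 = 10.864
Arc 4: start y=0.000, vy=10.864 → t=2.215, apex=6.016, x_land=97.096, impact vy=-10.864
  bounce: vy ← 0.72·10.864 = 7.822
Arc 5: start y=0.000, vy=7.822 → t=1.595, apex=3.119, x_land=107.605, impact vy=-7.822
  bounce: vy ← 0.72·7.822 = 5.632
Arc 6: start y=0.000, vy=5.632 → t=1.148, apex=1.617, x_land=115.172, impact vy=-5.632
  bounce: vy ← 0.72·5.632 = 4.055
Arc 7: start y=0.000, vy=4.055 → t=0.827, apex=0.838, x_land=120.620, impact vy=-4.055
  bounce: vy ← 0.72·4.055 = 2.920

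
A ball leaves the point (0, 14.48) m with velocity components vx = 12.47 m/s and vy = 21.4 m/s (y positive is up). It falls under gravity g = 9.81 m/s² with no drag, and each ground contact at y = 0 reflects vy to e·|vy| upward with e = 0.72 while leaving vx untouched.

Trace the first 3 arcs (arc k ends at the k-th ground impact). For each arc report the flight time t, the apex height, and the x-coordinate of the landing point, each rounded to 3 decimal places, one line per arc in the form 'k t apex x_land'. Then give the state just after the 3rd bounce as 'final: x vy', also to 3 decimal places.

1 4.958 37.821 61.830
2 3.999 19.607 111.693
3 2.879 10.164 147.594
final: 147.594 10.168

Arc 1: start y=14.480, vy=21.400 → t=4.958, apex=37.821, x_land=61.830, impact vy=-27.241
  bounce: vy ← 0.72·27.241 = 19.613
Arc 2: start y=0.000, vy=19.613 → t=3.999, apex=19.607, x_land=111.693, impact vy=-19.613
  bounce: vy ← 0.72·19.613 = 14.122
Arc 3: start y=0.000, vy=14.122 → t=2.879, apex=10.164, x_land=147.594, impact vy=-14.122
  bounce: vy ← 0.72·14.122 = 10.168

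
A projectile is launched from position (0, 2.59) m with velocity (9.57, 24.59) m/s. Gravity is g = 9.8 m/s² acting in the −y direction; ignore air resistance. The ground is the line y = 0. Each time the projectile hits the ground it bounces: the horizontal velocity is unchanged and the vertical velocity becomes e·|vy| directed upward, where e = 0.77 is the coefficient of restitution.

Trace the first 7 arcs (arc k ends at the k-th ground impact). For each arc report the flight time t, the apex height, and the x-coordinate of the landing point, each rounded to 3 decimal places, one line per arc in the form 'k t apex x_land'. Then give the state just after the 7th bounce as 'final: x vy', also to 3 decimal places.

1 5.122 33.440 49.013
2 4.023 19.827 87.514
3 3.098 11.755 117.160
4 2.385 6.970 139.987
5 1.837 4.132 157.564
6 1.414 2.450 171.098
7 1.089 1.453 181.520
final: 181.520 4.109

Arc 1: start y=2.590, vy=24.590 → t=5.122, apex=33.440, x_land=49.013, impact vy=-25.601
  bounce: vy ← 0.77·25.601 = 19.713
Arc 2: start y=0.000, vy=19.713 → t=4.023, apex=19.827, x_land=87.514, impact vy=-19.713
  bounce: vy ← 0.77·19.713 = 15.179
Arc 3: start y=0.000, vy=15.179 → t=3.098, apex=11.755, x_land=117.160, impact vy=-15.179
  bounce: vy ← 0.77·15.179 = 11.688
Arc 4: start y=0.000, vy=11.688 → t=2.385, apex=6.970, x_land=139.987, impact vy=-11.688
  bounce: vy ← 0.77·11.688 = 9.000
Arc 5: start y=0.000, vy=9.000 → t=1.837, apex=4.132, x_land=157.564, impact vy=-9.000
  bounce: vy ← 0.77·9.000 = 6.930
Arc 6: start y=0.000, vy=6.930 → t=1.414, apex=2.450, x_land=171.098, impact vy=-6.930
  bounce: vy ← 0.77·6.930 = 5.336
Arc 7: start y=0.000, vy=5.336 → t=1.089, apex=1.453, x_land=181.520, impact vy=-5.336
  bounce: vy ← 0.77·5.336 = 4.109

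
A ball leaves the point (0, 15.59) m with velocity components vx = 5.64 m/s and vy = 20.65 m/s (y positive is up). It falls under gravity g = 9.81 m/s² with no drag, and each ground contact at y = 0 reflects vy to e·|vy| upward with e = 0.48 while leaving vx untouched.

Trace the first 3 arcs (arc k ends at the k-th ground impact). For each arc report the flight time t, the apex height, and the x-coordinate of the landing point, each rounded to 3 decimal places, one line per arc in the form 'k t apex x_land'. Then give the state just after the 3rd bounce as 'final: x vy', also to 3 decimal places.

1 4.864 37.324 27.430
2 2.648 8.599 42.366
3 1.271 1.981 49.535
final: 49.535 2.993

Arc 1: start y=15.590, vy=20.650 → t=4.864, apex=37.324, x_land=27.430, impact vy=-27.061
  bounce: vy ← 0.48·27.061 = 12.989
Arc 2: start y=0.000, vy=12.989 → t=2.648, apex=8.599, x_land=42.366, impact vy=-12.989
  bounce: vy ← 0.48·12.989 = 6.235
Arc 3: start y=0.000, vy=6.235 → t=1.271, apex=1.981, x_land=49.535, impact vy=-6.235
  bounce: vy ← 0.48·6.235 = 2.993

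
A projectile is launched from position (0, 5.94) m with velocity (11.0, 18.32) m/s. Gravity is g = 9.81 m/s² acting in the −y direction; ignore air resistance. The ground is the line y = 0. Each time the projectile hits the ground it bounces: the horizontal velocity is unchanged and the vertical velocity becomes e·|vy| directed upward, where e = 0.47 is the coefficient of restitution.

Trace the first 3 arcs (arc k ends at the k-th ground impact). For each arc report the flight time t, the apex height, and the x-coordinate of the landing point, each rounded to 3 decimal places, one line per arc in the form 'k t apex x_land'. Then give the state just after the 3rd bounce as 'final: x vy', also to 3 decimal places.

1 4.035 23.046 44.386
2 2.038 5.091 66.799
3 0.958 1.125 77.333
final: 77.333 2.208

Arc 1: start y=5.940, vy=18.320 → t=4.035, apex=23.046, x_land=44.386, impact vy=-21.264
  bounce: vy ← 0.47·21.264 = 9.994
Arc 2: start y=0.000, vy=9.994 → t=2.038, apex=5.091, x_land=66.799, impact vy=-9.994
  bounce: vy ← 0.47·9.994 = 4.697
Arc 3: start y=0.000, vy=4.697 → t=0.958, apex=1.125, x_land=77.333, impact vy=-4.697
  bounce: vy ← 0.47·4.697 = 2.208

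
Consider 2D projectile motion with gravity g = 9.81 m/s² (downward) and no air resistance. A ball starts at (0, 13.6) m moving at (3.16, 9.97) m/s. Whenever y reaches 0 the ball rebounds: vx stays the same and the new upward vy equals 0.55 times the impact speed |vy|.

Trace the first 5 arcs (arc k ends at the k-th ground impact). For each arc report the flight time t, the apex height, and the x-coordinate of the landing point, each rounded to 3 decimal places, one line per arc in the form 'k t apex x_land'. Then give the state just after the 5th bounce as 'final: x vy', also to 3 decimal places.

Arc 1: start y=13.600, vy=9.970 → t=2.967, apex=18.666, x_land=9.376, impact vy=-19.137
  bounce: vy ← 0.55·19.137 = 10.525
Arc 2: start y=0.000, vy=10.525 → t=2.146, apex=5.647, x_land=16.157, impact vy=-10.525
  bounce: vy ← 0.55·10.525 = 5.789
Arc 3: start y=0.000, vy=5.789 → t=1.180, apex=1.708, x_land=19.886, impact vy=-5.789
  bounce: vy ← 0.55·5.789 = 3.184
Arc 4: start y=0.000, vy=3.184 → t=0.649, apex=0.517, x_land=21.938, impact vy=-3.184
  bounce: vy ← 0.55·3.184 = 1.751
Arc 5: start y=0.000, vy=1.751 → t=0.357, apex=0.156, x_land=23.066, impact vy=-1.751
  bounce: vy ← 0.55·1.751 = 0.963

1 2.967 18.666 9.376
2 2.146 5.647 16.157
3 1.180 1.708 19.886
4 0.649 0.517 21.938
5 0.357 0.156 23.066
final: 23.066 0.963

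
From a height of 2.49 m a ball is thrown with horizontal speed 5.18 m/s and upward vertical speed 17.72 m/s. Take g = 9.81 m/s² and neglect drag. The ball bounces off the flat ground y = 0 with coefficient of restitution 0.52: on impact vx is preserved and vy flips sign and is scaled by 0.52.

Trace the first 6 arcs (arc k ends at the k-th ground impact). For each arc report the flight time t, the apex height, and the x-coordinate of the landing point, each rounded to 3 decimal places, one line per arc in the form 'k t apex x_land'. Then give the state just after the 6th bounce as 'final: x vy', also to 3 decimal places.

1 3.748 18.494 19.415
2 2.019 5.001 29.876
3 1.050 1.352 35.315
4 0.546 0.366 38.144
5 0.284 0.099 39.615
6 0.148 0.027 40.380
final: 40.380 0.377

Arc 1: start y=2.490, vy=17.720 → t=3.748, apex=18.494, x_land=19.415, impact vy=-19.049
  bounce: vy ← 0.52·19.049 = 9.905
Arc 2: start y=0.000, vy=9.905 → t=2.019, apex=5.001, x_land=29.876, impact vy=-9.905
  bounce: vy ← 0.52·9.905 = 5.151
Arc 3: start y=0.000, vy=5.151 → t=1.050, apex=1.352, x_land=35.315, impact vy=-5.151
  bounce: vy ← 0.52·5.151 = 2.678
Arc 4: start y=0.000, vy=2.678 → t=0.546, apex=0.366, x_land=38.144, impact vy=-2.678
  bounce: vy ← 0.52·2.678 = 1.393
Arc 5: start y=0.000, vy=1.393 → t=0.284, apex=0.099, x_land=39.615, impact vy=-1.393
  bounce: vy ← 0.52·1.393 = 0.724
Arc 6: start y=0.000, vy=0.724 → t=0.148, apex=0.027, x_land=40.380, impact vy=-0.724
  bounce: vy ← 0.52·0.724 = 0.377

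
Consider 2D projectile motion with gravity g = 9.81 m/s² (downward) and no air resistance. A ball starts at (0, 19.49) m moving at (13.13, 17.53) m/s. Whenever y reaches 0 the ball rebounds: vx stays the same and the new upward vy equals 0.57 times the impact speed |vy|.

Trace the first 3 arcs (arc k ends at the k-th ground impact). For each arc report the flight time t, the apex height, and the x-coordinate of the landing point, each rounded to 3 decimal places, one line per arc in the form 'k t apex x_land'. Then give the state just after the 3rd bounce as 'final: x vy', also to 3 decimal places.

Arc 1: start y=19.490, vy=17.530 → t=4.464, apex=35.153, x_land=58.613, impact vy=-26.262
  bounce: vy ← 0.57·26.262 = 14.969
Arc 2: start y=0.000, vy=14.969 → t=3.052, apex=11.421, x_land=98.683, impact vy=-14.969
  bounce: vy ← 0.57·14.969 = 8.533
Arc 3: start y=0.000, vy=8.533 → t=1.740, apex=3.711, x_land=121.524, impact vy=-8.533
  bounce: vy ← 0.57·8.533 = 4.864

1 4.464 35.153 58.613
2 3.052 11.421 98.683
3 1.740 3.711 121.524
final: 121.524 4.864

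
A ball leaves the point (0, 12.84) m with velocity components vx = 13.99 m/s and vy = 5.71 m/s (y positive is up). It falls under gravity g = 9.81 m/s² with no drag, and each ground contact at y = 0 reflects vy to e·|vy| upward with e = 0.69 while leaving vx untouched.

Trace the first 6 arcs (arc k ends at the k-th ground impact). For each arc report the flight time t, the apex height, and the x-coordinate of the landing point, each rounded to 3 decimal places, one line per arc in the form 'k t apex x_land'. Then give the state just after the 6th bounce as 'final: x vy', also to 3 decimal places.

Arc 1: start y=12.840, vy=5.710 → t=2.302, apex=14.502, x_land=32.198, impact vy=-16.868
  bounce: vy ← 0.69·16.868 = 11.639
Arc 2: start y=0.000, vy=11.639 → t=2.373, apex=6.904, x_land=65.394, impact vy=-11.639
  bounce: vy ← 0.69·11.639 = 8.031
Arc 3: start y=0.000, vy=8.031 → t=1.637, apex=3.287, x_land=88.300, impact vy=-8.031
  bounce: vy ← 0.69·8.031 = 5.541
Arc 4: start y=0.000, vy=5.541 → t=1.130, apex=1.565, x_land=104.104, impact vy=-5.541
  bounce: vy ← 0.69·5.541 = 3.823
Arc 5: start y=0.000, vy=3.823 → t=0.780, apex=0.745, x_land=115.010, impact vy=-3.823
  bounce: vy ← 0.69·3.823 = 2.638
Arc 6: start y=0.000, vy=2.638 → t=0.538, apex=0.355, x_land=122.534, impact vy=-2.638
  bounce: vy ← 0.69·2.638 = 1.820

1 2.302 14.502 32.198
2 2.373 6.904 65.394
3 1.637 3.287 88.300
4 1.130 1.565 104.104
5 0.780 0.745 115.010
6 0.538 0.355 122.534
final: 122.534 1.820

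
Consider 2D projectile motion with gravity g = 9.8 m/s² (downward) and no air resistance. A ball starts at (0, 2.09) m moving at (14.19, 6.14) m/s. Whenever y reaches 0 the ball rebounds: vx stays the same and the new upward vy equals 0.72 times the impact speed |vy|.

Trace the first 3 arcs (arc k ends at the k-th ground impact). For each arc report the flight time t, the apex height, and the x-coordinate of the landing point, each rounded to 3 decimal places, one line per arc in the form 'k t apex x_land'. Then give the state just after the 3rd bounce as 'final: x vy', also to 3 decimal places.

1 1.532 4.013 21.733
2 1.303 2.081 40.226
3 0.938 1.079 53.541
final: 53.541 3.310

Arc 1: start y=2.090, vy=6.140 → t=1.532, apex=4.013, x_land=21.733, impact vy=-8.869
  bounce: vy ← 0.72·8.869 = 6.386
Arc 2: start y=0.000, vy=6.386 → t=1.303, apex=2.081, x_land=40.226, impact vy=-6.386
  bounce: vy ← 0.72·6.386 = 4.598
Arc 3: start y=0.000, vy=4.598 → t=0.938, apex=1.079, x_land=53.541, impact vy=-4.598
  bounce: vy ← 0.72·4.598 = 3.310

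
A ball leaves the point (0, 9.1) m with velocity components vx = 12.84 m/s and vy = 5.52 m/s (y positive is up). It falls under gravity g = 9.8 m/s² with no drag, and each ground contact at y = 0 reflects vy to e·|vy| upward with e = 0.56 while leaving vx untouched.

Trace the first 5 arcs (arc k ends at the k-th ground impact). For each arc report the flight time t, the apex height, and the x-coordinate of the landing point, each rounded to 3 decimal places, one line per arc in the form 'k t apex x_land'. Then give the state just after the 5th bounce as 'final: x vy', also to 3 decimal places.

1 2.038 10.655 26.166
2 1.652 3.341 47.372
3 0.925 1.048 59.247
4 0.518 0.329 65.897
5 0.290 0.103 69.621
final: 69.621 0.796

Arc 1: start y=9.100, vy=5.520 → t=2.038, apex=10.655, x_land=26.166, impact vy=-14.451
  bounce: vy ← 0.56·14.451 = 8.093
Arc 2: start y=0.000, vy=8.093 → t=1.652, apex=3.341, x_land=47.372, impact vy=-8.093
  bounce: vy ← 0.56·8.093 = 4.532
Arc 3: start y=0.000, vy=4.532 → t=0.925, apex=1.048, x_land=59.247, impact vy=-4.532
  bounce: vy ← 0.56·4.532 = 2.538
Arc 4: start y=0.000, vy=2.538 → t=0.518, apex=0.329, x_land=65.897, impact vy=-2.538
  bounce: vy ← 0.56·2.538 = 1.421
Arc 5: start y=0.000, vy=1.421 → t=0.290, apex=0.103, x_land=69.621, impact vy=-1.421
  bounce: vy ← 0.56·1.421 = 0.796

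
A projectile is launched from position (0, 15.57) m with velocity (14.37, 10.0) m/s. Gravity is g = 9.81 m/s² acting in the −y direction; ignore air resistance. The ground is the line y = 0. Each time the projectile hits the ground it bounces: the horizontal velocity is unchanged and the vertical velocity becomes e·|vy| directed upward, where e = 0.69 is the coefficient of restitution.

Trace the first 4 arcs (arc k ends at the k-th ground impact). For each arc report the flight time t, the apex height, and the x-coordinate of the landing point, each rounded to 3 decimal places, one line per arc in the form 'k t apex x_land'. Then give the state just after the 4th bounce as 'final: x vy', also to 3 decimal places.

Arc 1: start y=15.570, vy=10.000 → t=3.072, apex=20.667, x_land=44.145, impact vy=-20.137
  bounce: vy ← 0.69·20.137 = 13.894
Arc 2: start y=0.000, vy=13.894 → t=2.833, apex=9.839, x_land=84.851, impact vy=-13.894
  bounce: vy ← 0.69·13.894 = 9.587
Arc 3: start y=0.000, vy=9.587 → t=1.955, apex=4.685, x_land=112.937, impact vy=-9.587
  bounce: vy ← 0.69·9.587 = 6.615
Arc 4: start y=0.000, vy=6.615 → t=1.349, apex=2.230, x_land=132.317, impact vy=-6.615
  bounce: vy ← 0.69·6.615 = 4.564

1 3.072 20.667 44.145
2 2.833 9.839 84.851
3 1.955 4.685 112.937
4 1.349 2.230 132.317
final: 132.317 4.564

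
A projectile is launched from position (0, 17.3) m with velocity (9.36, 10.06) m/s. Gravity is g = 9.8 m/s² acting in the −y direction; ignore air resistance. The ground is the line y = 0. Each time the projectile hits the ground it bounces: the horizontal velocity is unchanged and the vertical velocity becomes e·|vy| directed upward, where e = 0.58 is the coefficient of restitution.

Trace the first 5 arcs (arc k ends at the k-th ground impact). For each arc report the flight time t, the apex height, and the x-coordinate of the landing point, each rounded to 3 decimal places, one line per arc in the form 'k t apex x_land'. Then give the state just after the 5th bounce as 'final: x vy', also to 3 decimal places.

Arc 1: start y=17.300, vy=10.060 → t=3.168, apex=22.463, x_land=29.649, impact vy=-20.983
  bounce: vy ← 0.58·20.983 = 12.170
Arc 2: start y=0.000, vy=12.170 → t=2.484, apex=7.557, x_land=52.897, impact vy=-12.170
  bounce: vy ← 0.58·12.170 = 7.059
Arc 3: start y=0.000, vy=7.059 → t=1.441, apex=2.542, x_land=66.380, impact vy=-7.059
  bounce: vy ← 0.58·7.059 = 4.094
Arc 4: start y=0.000, vy=4.094 → t=0.836, apex=0.855, x_land=74.200, impact vy=-4.094
  bounce: vy ← 0.58·4.094 = 2.375
Arc 5: start y=0.000, vy=2.375 → t=0.485, apex=0.288, x_land=78.736, impact vy=-2.375
  bounce: vy ← 0.58·2.375 = 1.377

1 3.168 22.463 29.649
2 2.484 7.557 52.897
3 1.441 2.542 66.380
4 0.836 0.855 74.200
5 0.485 0.288 78.736
final: 78.736 1.377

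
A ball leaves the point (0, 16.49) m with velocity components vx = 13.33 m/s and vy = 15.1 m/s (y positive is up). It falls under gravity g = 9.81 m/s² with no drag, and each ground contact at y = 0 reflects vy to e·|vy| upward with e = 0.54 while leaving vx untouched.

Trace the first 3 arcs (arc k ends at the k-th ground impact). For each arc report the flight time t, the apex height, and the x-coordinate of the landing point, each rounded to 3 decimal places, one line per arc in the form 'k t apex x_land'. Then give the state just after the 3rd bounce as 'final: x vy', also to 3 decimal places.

Arc 1: start y=16.490, vy=15.100 → t=3.933, apex=28.111, x_land=52.430, impact vy=-23.485
  bounce: vy ← 0.54·23.485 = 12.682
Arc 2: start y=0.000, vy=12.682 → t=2.586, apex=8.197, x_land=86.895, impact vy=-12.682
  bounce: vy ← 0.54·12.682 = 6.848
Arc 3: start y=0.000, vy=6.848 → t=1.396, apex=2.390, x_land=105.506, impact vy=-6.848
  bounce: vy ← 0.54·6.848 = 3.698

1 3.933 28.111 52.430
2 2.586 8.197 86.895
3 1.396 2.390 105.506
final: 105.506 3.698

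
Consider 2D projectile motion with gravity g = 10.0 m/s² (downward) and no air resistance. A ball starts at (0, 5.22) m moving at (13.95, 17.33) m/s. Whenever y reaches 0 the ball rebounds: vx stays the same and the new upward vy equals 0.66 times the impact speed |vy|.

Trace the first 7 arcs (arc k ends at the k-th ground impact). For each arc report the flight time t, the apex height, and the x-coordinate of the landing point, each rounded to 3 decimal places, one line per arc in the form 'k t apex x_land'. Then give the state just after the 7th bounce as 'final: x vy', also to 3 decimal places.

Arc 1: start y=5.220, vy=17.330 → t=3.745, apex=20.236, x_land=52.240, impact vy=-20.118
  bounce: vy ← 0.66·20.118 = 13.278
Arc 2: start y=0.000, vy=13.278 → t=2.656, apex=8.815, x_land=89.285, impact vy=-13.278
  bounce: vy ← 0.66·13.278 = 8.763
Arc 3: start y=0.000, vy=8.763 → t=1.753, apex=3.840, x_land=113.735, impact vy=-8.763
  bounce: vy ← 0.66·8.763 = 5.784
Arc 4: start y=0.000, vy=5.784 → t=1.157, apex=1.673, x_land=129.871, impact vy=-5.784
  bounce: vy ← 0.66·5.784 = 3.817
Arc 5: start y=0.000, vy=3.817 → t=0.763, apex=0.729, x_land=140.522, impact vy=-3.817
  bounce: vy ← 0.66·3.817 = 2.519
Arc 6: start y=0.000, vy=2.519 → t=0.504, apex=0.317, x_land=147.551, impact vy=-2.519
  bounce: vy ← 0.66·2.519 = 1.663
Arc 7: start y=0.000, vy=1.663 → t=0.333, apex=0.138, x_land=152.190, impact vy=-1.663
  bounce: vy ← 0.66·1.663 = 1.097

1 3.745 20.236 52.240
2 2.656 8.815 89.285
3 1.753 3.840 113.735
4 1.157 1.673 129.871
5 0.763 0.729 140.522
6 0.504 0.317 147.551
7 0.333 0.138 152.190
final: 152.190 1.097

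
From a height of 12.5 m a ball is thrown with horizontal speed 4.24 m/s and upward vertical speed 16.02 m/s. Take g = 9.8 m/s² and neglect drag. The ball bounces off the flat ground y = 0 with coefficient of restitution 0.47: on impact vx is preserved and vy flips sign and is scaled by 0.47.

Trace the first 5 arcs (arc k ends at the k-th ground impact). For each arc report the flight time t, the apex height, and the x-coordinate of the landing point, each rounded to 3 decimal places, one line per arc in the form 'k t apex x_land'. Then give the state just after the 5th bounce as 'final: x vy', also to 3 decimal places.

Arc 1: start y=12.500, vy=16.020 → t=3.920, apex=25.594, x_land=16.621, impact vy=-22.397
  bounce: vy ← 0.47·22.397 = 10.527
Arc 2: start y=0.000, vy=10.527 → t=2.148, apex=5.654, x_land=25.730, impact vy=-10.527
  bounce: vy ← 0.47·10.527 = 4.948
Arc 3: start y=0.000, vy=4.948 → t=1.010, apex=1.249, x_land=30.011, impact vy=-4.948
  bounce: vy ← 0.47·4.948 = 2.325
Arc 4: start y=0.000, vy=2.325 → t=0.475, apex=0.276, x_land=32.024, impact vy=-2.325
  bounce: vy ← 0.47·2.325 = 1.093
Arc 5: start y=0.000, vy=1.093 → t=0.223, apex=0.061, x_land=32.969, impact vy=-1.093
  bounce: vy ← 0.47·1.093 = 0.514

1 3.920 25.594 16.621
2 2.148 5.654 25.730
3 1.010 1.249 30.011
4 0.475 0.276 32.024
5 0.223 0.061 32.969
final: 32.969 0.514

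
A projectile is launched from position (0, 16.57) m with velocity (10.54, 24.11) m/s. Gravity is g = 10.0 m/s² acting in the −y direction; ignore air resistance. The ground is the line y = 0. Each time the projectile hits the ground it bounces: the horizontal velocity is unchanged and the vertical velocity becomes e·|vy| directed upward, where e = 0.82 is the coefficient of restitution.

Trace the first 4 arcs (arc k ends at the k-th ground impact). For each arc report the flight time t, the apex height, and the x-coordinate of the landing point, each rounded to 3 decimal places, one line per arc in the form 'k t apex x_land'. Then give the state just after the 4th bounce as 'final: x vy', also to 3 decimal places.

Arc 1: start y=16.570, vy=24.110 → t=5.432, apex=45.635, x_land=57.254, impact vy=-30.211
  bounce: vy ← 0.82·30.211 = 24.773
Arc 2: start y=0.000, vy=24.773 → t=4.955, apex=30.685, x_land=109.475, impact vy=-24.773
  bounce: vy ← 0.82·24.773 = 20.314
Arc 3: start y=0.000, vy=20.314 → t=4.063, apex=20.632, x_land=152.297, impact vy=-20.314
  bounce: vy ← 0.82·20.314 = 16.657
Arc 4: start y=0.000, vy=16.657 → t=3.331, apex=13.873, x_land=187.410, impact vy=-16.657
  bounce: vy ← 0.82·16.657 = 13.659

1 5.432 45.635 57.254
2 4.955 30.685 109.475
3 4.063 20.632 152.297
4 3.331 13.873 187.410
final: 187.410 13.659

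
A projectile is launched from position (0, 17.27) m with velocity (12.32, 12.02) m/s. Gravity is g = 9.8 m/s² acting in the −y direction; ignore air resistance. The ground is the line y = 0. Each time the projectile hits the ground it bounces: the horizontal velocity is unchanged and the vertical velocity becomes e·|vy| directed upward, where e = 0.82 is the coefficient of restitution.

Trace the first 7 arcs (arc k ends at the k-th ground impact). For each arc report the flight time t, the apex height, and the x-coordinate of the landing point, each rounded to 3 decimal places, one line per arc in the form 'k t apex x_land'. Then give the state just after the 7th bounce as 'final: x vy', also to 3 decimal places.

1 3.469 24.641 42.739
2 3.678 16.569 88.048
3 3.016 11.141 125.202
4 2.473 7.491 155.668
5 2.028 5.037 180.650
6 1.663 3.387 201.136
7 1.363 2.277 217.934
final: 217.934 5.478

Arc 1: start y=17.270, vy=12.020 → t=3.469, apex=24.641, x_land=42.739, impact vy=-21.977
  bounce: vy ← 0.82·21.977 = 18.021
Arc 2: start y=0.000, vy=18.021 → t=3.678, apex=16.569, x_land=88.048, impact vy=-18.021
  bounce: vy ← 0.82·18.021 = 14.777
Arc 3: start y=0.000, vy=14.777 → t=3.016, apex=11.141, x_land=125.202, impact vy=-14.777
  bounce: vy ← 0.82·14.777 = 12.117
Arc 4: start y=0.000, vy=12.117 → t=2.473, apex=7.491, x_land=155.668, impact vy=-12.117
  bounce: vy ← 0.82·12.117 = 9.936
Arc 5: start y=0.000, vy=9.936 → t=2.028, apex=5.037, x_land=180.650, impact vy=-9.936
  bounce: vy ← 0.82·9.936 = 8.148
Arc 6: start y=0.000, vy=8.148 → t=1.663, apex=3.387, x_land=201.136, impact vy=-8.148
  bounce: vy ← 0.82·8.148 = 6.681
Arc 7: start y=0.000, vy=6.681 → t=1.363, apex=2.277, x_land=217.934, impact vy=-6.681
  bounce: vy ← 0.82·6.681 = 5.478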